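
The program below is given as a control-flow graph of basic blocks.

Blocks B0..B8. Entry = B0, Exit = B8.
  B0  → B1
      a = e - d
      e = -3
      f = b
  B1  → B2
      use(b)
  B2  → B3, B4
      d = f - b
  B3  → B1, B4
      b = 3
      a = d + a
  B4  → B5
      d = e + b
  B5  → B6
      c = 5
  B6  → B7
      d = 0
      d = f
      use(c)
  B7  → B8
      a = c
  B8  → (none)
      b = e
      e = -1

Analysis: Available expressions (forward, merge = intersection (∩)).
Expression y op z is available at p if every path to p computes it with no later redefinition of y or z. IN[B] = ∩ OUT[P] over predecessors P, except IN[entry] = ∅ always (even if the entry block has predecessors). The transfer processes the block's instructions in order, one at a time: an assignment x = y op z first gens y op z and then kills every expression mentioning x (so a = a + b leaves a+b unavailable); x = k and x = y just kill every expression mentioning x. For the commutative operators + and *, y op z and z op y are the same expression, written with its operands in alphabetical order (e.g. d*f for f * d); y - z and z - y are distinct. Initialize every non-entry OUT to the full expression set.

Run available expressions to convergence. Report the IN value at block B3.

Per-block solution:
  B0: | IN={} | OUT={}
  B1: | IN={} | OUT={}
  B2: | IN={} | OUT={f-b}
  B3: | IN={f-b} | OUT={}
  B4: | IN={} | OUT={b+e}
  B5: | IN={b+e} | OUT={b+e}
  B6: | IN={b+e} | OUT={b+e}
  B7: | IN={b+e} | OUT={b+e}
  B8: | IN={b+e} | OUT={}

Merge at B3: IN[B3] = OUT[B2] = {f-b}

Answer: {f-b}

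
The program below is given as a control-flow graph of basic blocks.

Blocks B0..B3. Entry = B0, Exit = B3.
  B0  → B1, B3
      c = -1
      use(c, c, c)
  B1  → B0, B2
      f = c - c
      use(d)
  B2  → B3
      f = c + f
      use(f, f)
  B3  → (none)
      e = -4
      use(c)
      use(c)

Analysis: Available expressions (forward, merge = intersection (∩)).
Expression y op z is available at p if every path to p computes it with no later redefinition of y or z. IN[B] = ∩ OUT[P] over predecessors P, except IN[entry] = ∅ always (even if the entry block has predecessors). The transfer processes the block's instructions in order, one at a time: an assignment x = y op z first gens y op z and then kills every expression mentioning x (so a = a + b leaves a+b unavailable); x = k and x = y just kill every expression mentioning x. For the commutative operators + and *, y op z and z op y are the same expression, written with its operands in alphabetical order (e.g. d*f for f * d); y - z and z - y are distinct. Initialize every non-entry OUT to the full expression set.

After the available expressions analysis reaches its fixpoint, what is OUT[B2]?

Answer: {c-c}

Derivation:
Fixpoint table:
  B0: | IN={} | OUT={}
  B1: | IN={} | OUT={c-c}
  B2: | IN={c-c} | OUT={c-c}
  B3: | IN={} | OUT={}

Merge at B2: IN[B2] = OUT[B1] = {c-c}
Applying B2's transfer function to that IN value gives OUT[B2] (row B2 above).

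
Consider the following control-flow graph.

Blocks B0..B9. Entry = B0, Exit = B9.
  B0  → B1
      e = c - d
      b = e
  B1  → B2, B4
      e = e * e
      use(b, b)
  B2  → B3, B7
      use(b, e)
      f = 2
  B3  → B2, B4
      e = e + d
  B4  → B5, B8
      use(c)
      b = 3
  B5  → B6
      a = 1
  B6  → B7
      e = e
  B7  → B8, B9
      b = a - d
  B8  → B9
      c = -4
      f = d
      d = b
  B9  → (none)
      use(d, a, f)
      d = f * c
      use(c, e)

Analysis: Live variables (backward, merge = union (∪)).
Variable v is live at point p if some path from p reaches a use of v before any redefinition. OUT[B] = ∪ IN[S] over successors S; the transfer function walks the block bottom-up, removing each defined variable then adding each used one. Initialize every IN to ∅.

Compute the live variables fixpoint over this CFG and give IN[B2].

Fixpoint table:
  B0: | IN={a, c, d, f} | OUT={a, b, c, d, e, f}
  B1: | IN={a, b, c, d, e, f} | OUT={a, b, c, d, e, f}
  B2: | IN={a, b, c, d, e} | OUT={a, b, c, d, e, f}
  B3: | IN={a, b, c, d, e, f} | OUT={a, b, c, d, e, f}
  B4: | IN={a, c, d, e, f} | OUT={a, b, c, d, e, f}
  B5: | IN={c, d, e, f} | OUT={a, c, d, e, f}
  B6: | IN={a, c, d, e, f} | OUT={a, c, d, e, f}
  B7: | IN={a, c, d, e, f} | OUT={a, b, c, d, e, f}
  B8: | IN={a, b, d, e} | OUT={a, c, d, e, f}
  B9: | IN={a, c, d, e, f} | OUT={}

Merge at B2: OUT[B2] = IN[B3] ⊔ IN[B7] = {a, b, c, d, e, f}
Applying B2's transfer function to that OUT value gives IN[B2] (row B2 above).

Answer: {a, b, c, d, e}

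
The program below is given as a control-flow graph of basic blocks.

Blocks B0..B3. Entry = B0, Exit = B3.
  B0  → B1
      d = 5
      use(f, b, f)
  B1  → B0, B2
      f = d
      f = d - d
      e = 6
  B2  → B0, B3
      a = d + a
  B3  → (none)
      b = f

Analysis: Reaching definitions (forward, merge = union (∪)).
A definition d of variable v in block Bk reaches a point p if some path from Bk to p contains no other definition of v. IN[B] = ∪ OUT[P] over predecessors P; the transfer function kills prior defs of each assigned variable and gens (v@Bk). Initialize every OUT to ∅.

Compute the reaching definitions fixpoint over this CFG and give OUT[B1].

Answer: {a@B2, d@B0, e@B1, f@B1}

Derivation:
Per-block solution:
  B0:   IN={a@B2, d@B0, e@B1, f@B1}   OUT={a@B2, d@B0, e@B1, f@B1}
  B1:   IN={a@B2, d@B0, e@B1, f@B1}   OUT={a@B2, d@B0, e@B1, f@B1}
  B2:   IN={a@B2, d@B0, e@B1, f@B1}   OUT={a@B2, d@B0, e@B1, f@B1}
  B3:   IN={a@B2, d@B0, e@B1, f@B1}   OUT={a@B2, b@B3, d@B0, e@B1, f@B1}

Merge at B1: IN[B1] = OUT[B0] = {a@B2, d@B0, e@B1, f@B1}
Applying B1's transfer function to that IN value gives OUT[B1] (row B1 above).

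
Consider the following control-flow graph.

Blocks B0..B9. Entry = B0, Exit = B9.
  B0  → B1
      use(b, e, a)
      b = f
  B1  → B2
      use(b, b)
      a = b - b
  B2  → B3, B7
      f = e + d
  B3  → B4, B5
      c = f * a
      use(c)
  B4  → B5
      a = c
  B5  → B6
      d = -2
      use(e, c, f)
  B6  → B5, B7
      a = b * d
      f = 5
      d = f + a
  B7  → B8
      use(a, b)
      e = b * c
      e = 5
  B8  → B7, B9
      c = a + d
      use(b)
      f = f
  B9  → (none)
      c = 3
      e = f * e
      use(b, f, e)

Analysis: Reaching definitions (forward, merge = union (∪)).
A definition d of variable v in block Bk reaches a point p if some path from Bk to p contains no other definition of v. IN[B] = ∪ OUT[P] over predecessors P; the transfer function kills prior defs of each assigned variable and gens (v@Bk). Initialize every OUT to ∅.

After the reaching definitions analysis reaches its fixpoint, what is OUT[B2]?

Fixpoint table:
  B0:   IN={}   OUT={b@B0}
  B1:   IN={b@B0}   OUT={a@B1, b@B0}
  B2:   IN={a@B1, b@B0}   OUT={a@B1, b@B0, f@B2}
  B3:   IN={a@B1, b@B0, f@B2}   OUT={a@B1, b@B0, c@B3, f@B2}
  B4:   IN={a@B1, b@B0, c@B3, f@B2}   OUT={a@B4, b@B0, c@B3, f@B2}
  B5:   IN={a@B1, a@B4, a@B6, b@B0, c@B3, d@B6, f@B2, f@B6}   OUT={a@B1, a@B4, a@B6, b@B0, c@B3, d@B5, f@B2, f@B6}
  B6:   IN={a@B1, a@B4, a@B6, b@B0, c@B3, d@B5, f@B2, f@B6}   OUT={a@B6, b@B0, c@B3, d@B6, f@B6}
  B7:   IN={a@B1, a@B6, b@B0, c@B3, c@B8, d@B6, e@B7, f@B2, f@B6, f@B8}   OUT={a@B1, a@B6, b@B0, c@B3, c@B8, d@B6, e@B7, f@B2, f@B6, f@B8}
  B8:   IN={a@B1, a@B6, b@B0, c@B3, c@B8, d@B6, e@B7, f@B2, f@B6, f@B8}   OUT={a@B1, a@B6, b@B0, c@B8, d@B6, e@B7, f@B8}
  B9:   IN={a@B1, a@B6, b@B0, c@B8, d@B6, e@B7, f@B8}   OUT={a@B1, a@B6, b@B0, c@B9, d@B6, e@B9, f@B8}

Merge at B2: IN[B2] = OUT[B1] = {a@B1, b@B0}
Applying B2's transfer function to that IN value gives OUT[B2] (row B2 above).

Answer: {a@B1, b@B0, f@B2}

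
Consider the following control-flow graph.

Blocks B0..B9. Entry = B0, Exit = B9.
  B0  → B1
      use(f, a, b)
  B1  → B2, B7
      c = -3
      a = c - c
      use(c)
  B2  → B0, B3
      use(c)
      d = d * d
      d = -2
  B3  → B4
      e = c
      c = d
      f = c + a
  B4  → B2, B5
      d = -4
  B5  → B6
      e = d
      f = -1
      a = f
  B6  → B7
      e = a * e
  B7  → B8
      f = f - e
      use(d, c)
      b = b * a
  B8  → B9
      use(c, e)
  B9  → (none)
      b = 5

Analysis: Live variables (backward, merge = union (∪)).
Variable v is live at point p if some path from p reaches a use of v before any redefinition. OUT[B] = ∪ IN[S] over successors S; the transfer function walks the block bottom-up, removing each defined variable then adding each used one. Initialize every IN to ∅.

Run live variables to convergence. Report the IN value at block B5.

Converged values:
  B0:  IN={a, b, d, e, f}  OUT={b, d, e, f}
  B1:  IN={b, d, e, f}  OUT={a, b, c, d, e, f}
  B2:  IN={a, b, c, d, e, f}  OUT={a, b, c, d, e, f}
  B3:  IN={a, b, c, d}  OUT={a, b, c, e, f}
  B4:  IN={a, b, c, e, f}  OUT={a, b, c, d, e, f}
  B5:  IN={b, c, d}  OUT={a, b, c, d, e, f}
  B6:  IN={a, b, c, d, e, f}  OUT={a, b, c, d, e, f}
  B7:  IN={a, b, c, d, e, f}  OUT={c, e}
  B8:  IN={c, e}  OUT={}
  B9:  IN={}  OUT={}

Merge at B5: OUT[B5] = IN[B6] = {a, b, c, d, e, f}
Applying B5's transfer function to that OUT value gives IN[B5] (row B5 above).

Answer: {b, c, d}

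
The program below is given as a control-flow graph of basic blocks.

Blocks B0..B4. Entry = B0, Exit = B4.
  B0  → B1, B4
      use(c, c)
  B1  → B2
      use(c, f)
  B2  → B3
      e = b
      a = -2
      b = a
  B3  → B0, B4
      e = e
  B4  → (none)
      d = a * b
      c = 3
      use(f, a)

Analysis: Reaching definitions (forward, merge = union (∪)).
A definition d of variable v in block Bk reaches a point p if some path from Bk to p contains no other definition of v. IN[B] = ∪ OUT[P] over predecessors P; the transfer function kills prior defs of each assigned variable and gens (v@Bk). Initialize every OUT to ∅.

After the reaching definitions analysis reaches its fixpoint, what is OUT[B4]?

Answer: {a@B2, b@B2, c@B4, d@B4, e@B3}

Working:
Per-block solution:
  B0:   IN={a@B2, b@B2, e@B3}   OUT={a@B2, b@B2, e@B3}
  B1:   IN={a@B2, b@B2, e@B3}   OUT={a@B2, b@B2, e@B3}
  B2:   IN={a@B2, b@B2, e@B3}   OUT={a@B2, b@B2, e@B2}
  B3:   IN={a@B2, b@B2, e@B2}   OUT={a@B2, b@B2, e@B3}
  B4:   IN={a@B2, b@B2, e@B3}   OUT={a@B2, b@B2, c@B4, d@B4, e@B3}

Merge at B4: IN[B4] = OUT[B0] ⊔ OUT[B3] = {a@B2, b@B2, e@B3}
Applying B4's transfer function to that IN value gives OUT[B4] (row B4 above).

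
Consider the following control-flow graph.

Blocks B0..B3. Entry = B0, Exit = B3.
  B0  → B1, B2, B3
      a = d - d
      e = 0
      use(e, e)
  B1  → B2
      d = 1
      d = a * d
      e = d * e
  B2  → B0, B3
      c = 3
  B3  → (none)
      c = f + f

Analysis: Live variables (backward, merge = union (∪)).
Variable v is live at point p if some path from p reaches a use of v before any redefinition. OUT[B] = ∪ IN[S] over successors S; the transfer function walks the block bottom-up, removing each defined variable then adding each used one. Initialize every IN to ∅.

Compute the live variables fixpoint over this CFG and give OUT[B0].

Answer: {a, d, e, f}

Derivation:
Converged values:
  B0:   IN={d, f}   OUT={a, d, e, f}
  B1:   IN={a, e, f}   OUT={d, f}
  B2:   IN={d, f}   OUT={d, f}
  B3:   IN={f}   OUT={}

Merge at B0: OUT[B0] = IN[B1] ⊔ IN[B2] ⊔ IN[B3] = {a, d, e, f}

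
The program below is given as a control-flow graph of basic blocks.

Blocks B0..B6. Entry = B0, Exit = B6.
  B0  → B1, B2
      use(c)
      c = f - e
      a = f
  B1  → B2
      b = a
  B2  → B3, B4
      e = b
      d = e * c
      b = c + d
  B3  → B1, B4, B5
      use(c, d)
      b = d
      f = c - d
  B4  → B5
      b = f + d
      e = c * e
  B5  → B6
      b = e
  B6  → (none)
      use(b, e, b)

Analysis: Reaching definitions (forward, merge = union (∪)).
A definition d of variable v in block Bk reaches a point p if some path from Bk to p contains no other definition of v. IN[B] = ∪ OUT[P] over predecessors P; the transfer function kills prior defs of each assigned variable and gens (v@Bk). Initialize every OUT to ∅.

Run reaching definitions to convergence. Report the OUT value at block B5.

Answer: {a@B0, b@B5, c@B0, d@B2, e@B2, e@B4, f@B3}

Trace:
Fixpoint table:
  B0: | IN={} | OUT={a@B0, c@B0}
  B1: | IN={a@B0, b@B3, c@B0, d@B2, e@B2, f@B3} | OUT={a@B0, b@B1, c@B0, d@B2, e@B2, f@B3}
  B2: | IN={a@B0, b@B1, c@B0, d@B2, e@B2, f@B3} | OUT={a@B0, b@B2, c@B0, d@B2, e@B2, f@B3}
  B3: | IN={a@B0, b@B2, c@B0, d@B2, e@B2, f@B3} | OUT={a@B0, b@B3, c@B0, d@B2, e@B2, f@B3}
  B4: | IN={a@B0, b@B2, b@B3, c@B0, d@B2, e@B2, f@B3} | OUT={a@B0, b@B4, c@B0, d@B2, e@B4, f@B3}
  B5: | IN={a@B0, b@B3, b@B4, c@B0, d@B2, e@B2, e@B4, f@B3} | OUT={a@B0, b@B5, c@B0, d@B2, e@B2, e@B4, f@B3}
  B6: | IN={a@B0, b@B5, c@B0, d@B2, e@B2, e@B4, f@B3} | OUT={a@B0, b@B5, c@B0, d@B2, e@B2, e@B4, f@B3}

Merge at B5: IN[B5] = OUT[B3] ⊔ OUT[B4] = {a@B0, b@B3, b@B4, c@B0, d@B2, e@B2, e@B4, f@B3}
Applying B5's transfer function to that IN value gives OUT[B5] (row B5 above).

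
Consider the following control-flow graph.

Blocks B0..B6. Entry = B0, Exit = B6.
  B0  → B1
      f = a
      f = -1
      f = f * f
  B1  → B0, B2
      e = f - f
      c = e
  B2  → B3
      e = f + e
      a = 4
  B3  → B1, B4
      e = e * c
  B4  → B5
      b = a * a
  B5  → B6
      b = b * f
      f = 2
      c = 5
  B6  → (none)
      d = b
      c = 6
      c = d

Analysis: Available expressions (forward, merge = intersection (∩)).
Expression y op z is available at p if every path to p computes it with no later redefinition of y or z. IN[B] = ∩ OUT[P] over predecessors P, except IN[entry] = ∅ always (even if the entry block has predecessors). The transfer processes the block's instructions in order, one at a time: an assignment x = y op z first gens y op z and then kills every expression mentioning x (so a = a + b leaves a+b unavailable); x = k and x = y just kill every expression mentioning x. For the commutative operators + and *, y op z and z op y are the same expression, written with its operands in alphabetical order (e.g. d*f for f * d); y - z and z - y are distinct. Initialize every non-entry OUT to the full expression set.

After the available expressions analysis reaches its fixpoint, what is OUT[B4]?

Answer: {a*a, f-f}

Trace:
Converged values:
  B0:  IN={}  OUT={}
  B1:  IN={}  OUT={f-f}
  B2:  IN={f-f}  OUT={f-f}
  B3:  IN={f-f}  OUT={f-f}
  B4:  IN={f-f}  OUT={a*a, f-f}
  B5:  IN={a*a, f-f}  OUT={a*a}
  B6:  IN={a*a}  OUT={a*a}

Merge at B4: IN[B4] = OUT[B3] = {f-f}
Applying B4's transfer function to that IN value gives OUT[B4] (row B4 above).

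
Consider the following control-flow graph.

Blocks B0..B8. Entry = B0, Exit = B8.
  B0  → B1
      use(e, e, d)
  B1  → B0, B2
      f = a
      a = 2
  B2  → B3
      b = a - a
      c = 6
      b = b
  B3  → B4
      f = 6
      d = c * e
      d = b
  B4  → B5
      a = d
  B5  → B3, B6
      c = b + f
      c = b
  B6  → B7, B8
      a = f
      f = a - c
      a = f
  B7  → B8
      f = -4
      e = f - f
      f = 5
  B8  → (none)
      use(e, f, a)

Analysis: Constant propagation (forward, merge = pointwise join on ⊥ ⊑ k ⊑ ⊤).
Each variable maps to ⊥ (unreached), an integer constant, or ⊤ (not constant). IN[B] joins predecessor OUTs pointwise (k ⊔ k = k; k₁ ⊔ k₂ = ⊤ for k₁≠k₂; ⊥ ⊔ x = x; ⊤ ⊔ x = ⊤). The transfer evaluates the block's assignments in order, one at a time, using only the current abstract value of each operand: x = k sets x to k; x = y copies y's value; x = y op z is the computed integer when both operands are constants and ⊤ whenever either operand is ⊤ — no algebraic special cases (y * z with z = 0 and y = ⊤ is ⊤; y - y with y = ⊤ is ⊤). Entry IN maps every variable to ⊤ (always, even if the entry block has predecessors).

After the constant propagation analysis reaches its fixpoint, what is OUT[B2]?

Per-block solution:
  B0: | IN=(all ⊤) | OUT=(all ⊤)
  B1: | IN=(all ⊤) | OUT={a:2; rest ⊤}
  B2: | IN={a:2; rest ⊤} | OUT={a:2, b:0, c:6; rest ⊤}
  B3: | IN={b:0; rest ⊤} | OUT={b:0, d:0, f:6; rest ⊤}
  B4: | IN={b:0, d:0, f:6; rest ⊤} | OUT={a:0, b:0, d:0, f:6; rest ⊤}
  B5: | IN={a:0, b:0, d:0, f:6; rest ⊤} | OUT={a:0, b:0, c:0, d:0, f:6; rest ⊤}
  B6: | IN={a:0, b:0, c:0, d:0, f:6; rest ⊤} | OUT={a:6, b:0, c:0, d:0, f:6; rest ⊤}
  B7: | IN={a:6, b:0, c:0, d:0, f:6; rest ⊤} | OUT={a:6, b:0, c:0, d:0, e:0, f:5; rest ⊤}
  B8: | IN={a:6, b:0, c:0, d:0; rest ⊤} | OUT={a:6, b:0, c:0, d:0; rest ⊤}

Merge at B2: IN[B2] = OUT[B1] = {a: 2, b: ⊤, c: ⊤, d: ⊤, e: ⊤, f: ⊤}
Applying B2's transfer function to that IN value gives OUT[B2] (row B2 above).

Answer: {a: 2, b: 0, c: 6, d: ⊤, e: ⊤, f: ⊤}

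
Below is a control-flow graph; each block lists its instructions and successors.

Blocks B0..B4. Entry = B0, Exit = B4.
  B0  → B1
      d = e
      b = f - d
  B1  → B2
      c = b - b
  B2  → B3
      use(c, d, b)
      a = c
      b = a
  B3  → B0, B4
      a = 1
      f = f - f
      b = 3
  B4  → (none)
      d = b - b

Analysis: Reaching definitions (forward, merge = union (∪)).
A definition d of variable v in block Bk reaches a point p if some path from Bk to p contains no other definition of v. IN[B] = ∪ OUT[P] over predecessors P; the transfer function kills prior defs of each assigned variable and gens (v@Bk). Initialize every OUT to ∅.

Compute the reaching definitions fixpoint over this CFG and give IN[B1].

Per-block solution:
  B0:   IN={a@B3, b@B3, c@B1, d@B0, f@B3}   OUT={a@B3, b@B0, c@B1, d@B0, f@B3}
  B1:   IN={a@B3, b@B0, c@B1, d@B0, f@B3}   OUT={a@B3, b@B0, c@B1, d@B0, f@B3}
  B2:   IN={a@B3, b@B0, c@B1, d@B0, f@B3}   OUT={a@B2, b@B2, c@B1, d@B0, f@B3}
  B3:   IN={a@B2, b@B2, c@B1, d@B0, f@B3}   OUT={a@B3, b@B3, c@B1, d@B0, f@B3}
  B4:   IN={a@B3, b@B3, c@B1, d@B0, f@B3}   OUT={a@B3, b@B3, c@B1, d@B4, f@B3}

Merge at B1: IN[B1] = OUT[B0] = {a@B3, b@B0, c@B1, d@B0, f@B3}

Answer: {a@B3, b@B0, c@B1, d@B0, f@B3}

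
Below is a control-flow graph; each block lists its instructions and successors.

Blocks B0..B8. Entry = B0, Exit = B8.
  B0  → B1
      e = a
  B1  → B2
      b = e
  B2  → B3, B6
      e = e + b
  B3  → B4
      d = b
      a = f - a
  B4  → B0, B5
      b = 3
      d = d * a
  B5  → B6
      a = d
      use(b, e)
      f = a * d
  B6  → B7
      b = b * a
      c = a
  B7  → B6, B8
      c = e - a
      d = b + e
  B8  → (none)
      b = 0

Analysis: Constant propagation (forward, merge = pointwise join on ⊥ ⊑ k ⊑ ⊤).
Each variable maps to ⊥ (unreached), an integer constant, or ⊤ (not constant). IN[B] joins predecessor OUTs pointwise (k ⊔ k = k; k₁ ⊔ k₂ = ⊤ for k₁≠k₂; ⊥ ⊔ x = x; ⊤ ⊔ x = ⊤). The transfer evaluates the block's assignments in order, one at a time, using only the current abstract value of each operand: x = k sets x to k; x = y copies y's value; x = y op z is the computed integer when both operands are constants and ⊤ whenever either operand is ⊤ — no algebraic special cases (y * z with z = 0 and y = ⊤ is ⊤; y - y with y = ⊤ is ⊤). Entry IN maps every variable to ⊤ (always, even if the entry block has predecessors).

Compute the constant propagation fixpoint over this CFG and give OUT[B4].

Converged values:
  B0:   IN=(all ⊤)   OUT=(all ⊤)
  B1:   IN=(all ⊤)   OUT=(all ⊤)
  B2:   IN=(all ⊤)   OUT=(all ⊤)
  B3:   IN=(all ⊤)   OUT=(all ⊤)
  B4:   IN=(all ⊤)   OUT={b:3; rest ⊤}
  B5:   IN={b:3; rest ⊤}   OUT={b:3; rest ⊤}
  B6:   IN=(all ⊤)   OUT=(all ⊤)
  B7:   IN=(all ⊤)   OUT=(all ⊤)
  B8:   IN=(all ⊤)   OUT={b:0; rest ⊤}

Merge at B4: IN[B4] = OUT[B3] = {a: ⊤, b: ⊤, c: ⊤, d: ⊤, e: ⊤, f: ⊤}
Applying B4's transfer function to that IN value gives OUT[B4] (row B4 above).

Answer: {a: ⊤, b: 3, c: ⊤, d: ⊤, e: ⊤, f: ⊤}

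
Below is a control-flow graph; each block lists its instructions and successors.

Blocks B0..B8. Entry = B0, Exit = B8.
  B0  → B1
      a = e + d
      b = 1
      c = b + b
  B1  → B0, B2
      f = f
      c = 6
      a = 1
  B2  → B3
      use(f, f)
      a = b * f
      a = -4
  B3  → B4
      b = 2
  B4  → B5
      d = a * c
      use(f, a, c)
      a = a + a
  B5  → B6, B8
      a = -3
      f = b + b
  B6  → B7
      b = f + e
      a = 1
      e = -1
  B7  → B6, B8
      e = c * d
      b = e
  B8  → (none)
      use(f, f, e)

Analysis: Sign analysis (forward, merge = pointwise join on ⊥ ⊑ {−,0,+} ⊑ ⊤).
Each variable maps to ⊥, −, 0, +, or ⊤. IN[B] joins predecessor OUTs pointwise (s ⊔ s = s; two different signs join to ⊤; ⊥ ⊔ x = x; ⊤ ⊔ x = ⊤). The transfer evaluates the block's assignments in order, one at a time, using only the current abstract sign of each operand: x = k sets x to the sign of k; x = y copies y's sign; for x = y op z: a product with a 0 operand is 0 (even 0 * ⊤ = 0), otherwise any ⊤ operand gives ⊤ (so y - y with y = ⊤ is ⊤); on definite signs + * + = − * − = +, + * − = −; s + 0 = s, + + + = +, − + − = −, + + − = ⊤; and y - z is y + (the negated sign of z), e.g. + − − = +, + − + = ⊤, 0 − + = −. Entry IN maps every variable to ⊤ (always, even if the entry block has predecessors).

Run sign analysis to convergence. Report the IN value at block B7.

Fixpoint table:
  B0:  IN=(all ⊤)  OUT={b:+, c:+; rest ⊤}
  B1:  IN={b:+, c:+; rest ⊤}  OUT={a:+, b:+, c:+; rest ⊤}
  B2:  IN={a:+, b:+, c:+; rest ⊤}  OUT={a:-, b:+, c:+; rest ⊤}
  B3:  IN={a:-, b:+, c:+; rest ⊤}  OUT={a:-, b:+, c:+; rest ⊤}
  B4:  IN={a:-, b:+, c:+; rest ⊤}  OUT={a:-, b:+, c:+, d:-; rest ⊤}
  B5:  IN={a:-, b:+, c:+, d:-; rest ⊤}  OUT={a:-, b:+, c:+, d:-, f:+; rest ⊤}
  B6:  IN={c:+, d:-, f:+; rest ⊤}  OUT={a:+, c:+, d:-, e:-, f:+; rest ⊤}
  B7:  IN={a:+, c:+, d:-, e:-, f:+; rest ⊤}  OUT={a:+, b:-, c:+, d:-, e:-, f:+; rest ⊤}
  B8:  IN={c:+, d:-, f:+; rest ⊤}  OUT={c:+, d:-, f:+; rest ⊤}

Merge at B7: IN[B7] = OUT[B6] = {a: +, b: ⊤, c: +, d: -, e: -, f: +}

Answer: {a: +, b: ⊤, c: +, d: -, e: -, f: +}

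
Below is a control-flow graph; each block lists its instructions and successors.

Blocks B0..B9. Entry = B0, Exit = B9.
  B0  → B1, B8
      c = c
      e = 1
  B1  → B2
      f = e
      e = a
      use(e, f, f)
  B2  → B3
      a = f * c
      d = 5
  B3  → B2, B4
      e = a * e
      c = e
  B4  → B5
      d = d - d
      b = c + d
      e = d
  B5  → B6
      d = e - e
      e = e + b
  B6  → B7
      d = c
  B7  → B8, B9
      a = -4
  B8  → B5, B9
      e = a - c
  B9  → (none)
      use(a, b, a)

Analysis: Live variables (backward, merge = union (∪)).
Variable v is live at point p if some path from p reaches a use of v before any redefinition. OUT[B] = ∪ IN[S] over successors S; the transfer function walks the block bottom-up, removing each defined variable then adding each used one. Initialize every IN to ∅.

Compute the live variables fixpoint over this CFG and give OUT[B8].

Per-block solution:
  B0:   IN={a, b, c}   OUT={a, b, c, e}
  B1:   IN={a, c, e}   OUT={c, e, f}
  B2:   IN={c, e, f}   OUT={a, d, e, f}
  B3:   IN={a, d, e, f}   OUT={c, d, e, f}
  B4:   IN={c, d}   OUT={b, c, e}
  B5:   IN={b, c, e}   OUT={b, c}
  B6:   IN={b, c}   OUT={b, c}
  B7:   IN={b, c}   OUT={a, b, c}
  B8:   IN={a, b, c}   OUT={a, b, c, e}
  B9:   IN={a, b}   OUT={}

Merge at B8: OUT[B8] = IN[B5] ⊔ IN[B9] = {a, b, c, e}

Answer: {a, b, c, e}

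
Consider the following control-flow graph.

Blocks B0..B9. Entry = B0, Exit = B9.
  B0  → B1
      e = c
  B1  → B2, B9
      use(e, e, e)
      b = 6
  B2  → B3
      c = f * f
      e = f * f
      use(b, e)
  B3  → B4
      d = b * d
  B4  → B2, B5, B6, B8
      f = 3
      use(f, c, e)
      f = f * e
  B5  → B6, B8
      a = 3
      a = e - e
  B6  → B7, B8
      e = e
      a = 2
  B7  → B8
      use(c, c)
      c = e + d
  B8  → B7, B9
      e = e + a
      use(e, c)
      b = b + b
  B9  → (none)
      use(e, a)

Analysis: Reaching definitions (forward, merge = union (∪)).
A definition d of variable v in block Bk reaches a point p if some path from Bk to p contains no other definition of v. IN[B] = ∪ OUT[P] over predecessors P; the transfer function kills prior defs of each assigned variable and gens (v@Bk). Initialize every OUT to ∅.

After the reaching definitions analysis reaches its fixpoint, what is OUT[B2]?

Converged values:
  B0:  IN={}  OUT={e@B0}
  B1:  IN={e@B0}  OUT={b@B1, e@B0}
  B2:  IN={b@B1, c@B2, d@B3, e@B0, e@B2, f@B4}  OUT={b@B1, c@B2, d@B3, e@B2, f@B4}
  B3:  IN={b@B1, c@B2, d@B3, e@B2, f@B4}  OUT={b@B1, c@B2, d@B3, e@B2, f@B4}
  B4:  IN={b@B1, c@B2, d@B3, e@B2, f@B4}  OUT={b@B1, c@B2, d@B3, e@B2, f@B4}
  B5:  IN={b@B1, c@B2, d@B3, e@B2, f@B4}  OUT={a@B5, b@B1, c@B2, d@B3, e@B2, f@B4}
  B6:  IN={a@B5, b@B1, c@B2, d@B3, e@B2, f@B4}  OUT={a@B6, b@B1, c@B2, d@B3, e@B6, f@B4}
  B7:  IN={a@B5, a@B6, b@B1, b@B8, c@B2, c@B7, d@B3, e@B6, e@B8, f@B4}  OUT={a@B5, a@B6, b@B1, b@B8, c@B7, d@B3, e@B6, e@B8, f@B4}
  B8:  IN={a@B5, a@B6, b@B1, b@B8, c@B2, c@B7, d@B3, e@B2, e@B6, e@B8, f@B4}  OUT={a@B5, a@B6, b@B8, c@B2, c@B7, d@B3, e@B8, f@B4}
  B9:  IN={a@B5, a@B6, b@B1, b@B8, c@B2, c@B7, d@B3, e@B0, e@B8, f@B4}  OUT={a@B5, a@B6, b@B1, b@B8, c@B2, c@B7, d@B3, e@B0, e@B8, f@B4}

Merge at B2: IN[B2] = OUT[B1] ⊔ OUT[B4] = {b@B1, c@B2, d@B3, e@B0, e@B2, f@B4}
Applying B2's transfer function to that IN value gives OUT[B2] (row B2 above).

Answer: {b@B1, c@B2, d@B3, e@B2, f@B4}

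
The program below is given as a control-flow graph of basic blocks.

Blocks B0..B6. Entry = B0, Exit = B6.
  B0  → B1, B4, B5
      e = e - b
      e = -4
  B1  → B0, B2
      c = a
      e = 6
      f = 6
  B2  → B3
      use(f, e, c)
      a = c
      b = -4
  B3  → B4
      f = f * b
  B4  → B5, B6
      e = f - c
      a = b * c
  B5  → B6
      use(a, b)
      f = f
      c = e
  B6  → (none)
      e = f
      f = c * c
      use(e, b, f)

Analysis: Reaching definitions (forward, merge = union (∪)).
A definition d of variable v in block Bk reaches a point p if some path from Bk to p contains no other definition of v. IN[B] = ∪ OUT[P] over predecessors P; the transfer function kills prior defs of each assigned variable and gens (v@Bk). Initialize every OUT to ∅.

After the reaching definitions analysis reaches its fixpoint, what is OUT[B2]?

Answer: {a@B2, b@B2, c@B1, e@B1, f@B1}

Derivation:
Per-block solution:
  B0:  IN={c@B1, e@B1, f@B1}  OUT={c@B1, e@B0, f@B1}
  B1:  IN={c@B1, e@B0, f@B1}  OUT={c@B1, e@B1, f@B1}
  B2:  IN={c@B1, e@B1, f@B1}  OUT={a@B2, b@B2, c@B1, e@B1, f@B1}
  B3:  IN={a@B2, b@B2, c@B1, e@B1, f@B1}  OUT={a@B2, b@B2, c@B1, e@B1, f@B3}
  B4:  IN={a@B2, b@B2, c@B1, e@B0, e@B1, f@B1, f@B3}  OUT={a@B4, b@B2, c@B1, e@B4, f@B1, f@B3}
  B5:  IN={a@B4, b@B2, c@B1, e@B0, e@B4, f@B1, f@B3}  OUT={a@B4, b@B2, c@B5, e@B0, e@B4, f@B5}
  B6:  IN={a@B4, b@B2, c@B1, c@B5, e@B0, e@B4, f@B1, f@B3, f@B5}  OUT={a@B4, b@B2, c@B1, c@B5, e@B6, f@B6}

Merge at B2: IN[B2] = OUT[B1] = {c@B1, e@B1, f@B1}
Applying B2's transfer function to that IN value gives OUT[B2] (row B2 above).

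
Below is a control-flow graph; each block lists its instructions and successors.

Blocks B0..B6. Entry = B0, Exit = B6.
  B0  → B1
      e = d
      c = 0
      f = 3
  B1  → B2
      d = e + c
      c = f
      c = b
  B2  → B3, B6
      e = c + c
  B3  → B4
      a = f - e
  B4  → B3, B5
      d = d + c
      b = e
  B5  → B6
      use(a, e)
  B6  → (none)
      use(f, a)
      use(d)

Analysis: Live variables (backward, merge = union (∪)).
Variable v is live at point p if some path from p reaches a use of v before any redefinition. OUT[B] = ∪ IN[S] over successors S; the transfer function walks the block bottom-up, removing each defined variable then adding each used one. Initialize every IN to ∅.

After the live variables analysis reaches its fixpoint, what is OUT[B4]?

Converged values:
  B0:  IN={a, b, d}  OUT={a, b, c, e, f}
  B1:  IN={a, b, c, e, f}  OUT={a, c, d, f}
  B2:  IN={a, c, d, f}  OUT={a, c, d, e, f}
  B3:  IN={c, d, e, f}  OUT={a, c, d, e, f}
  B4:  IN={a, c, d, e, f}  OUT={a, c, d, e, f}
  B5:  IN={a, d, e, f}  OUT={a, d, f}
  B6:  IN={a, d, f}  OUT={}

Merge at B4: OUT[B4] = IN[B3] ⊔ IN[B5] = {a, c, d, e, f}

Answer: {a, c, d, e, f}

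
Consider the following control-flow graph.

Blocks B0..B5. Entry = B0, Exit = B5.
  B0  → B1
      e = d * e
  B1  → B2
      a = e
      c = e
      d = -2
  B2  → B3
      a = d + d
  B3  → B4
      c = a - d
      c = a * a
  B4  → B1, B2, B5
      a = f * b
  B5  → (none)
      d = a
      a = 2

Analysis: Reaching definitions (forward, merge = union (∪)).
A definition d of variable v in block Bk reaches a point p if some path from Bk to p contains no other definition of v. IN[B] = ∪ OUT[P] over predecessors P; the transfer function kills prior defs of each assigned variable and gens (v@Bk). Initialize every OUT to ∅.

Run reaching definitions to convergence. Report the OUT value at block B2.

Converged values:
  B0: | IN={} | OUT={e@B0}
  B1: | IN={a@B4, c@B3, d@B1, e@B0} | OUT={a@B1, c@B1, d@B1, e@B0}
  B2: | IN={a@B1, a@B4, c@B1, c@B3, d@B1, e@B0} | OUT={a@B2, c@B1, c@B3, d@B1, e@B0}
  B3: | IN={a@B2, c@B1, c@B3, d@B1, e@B0} | OUT={a@B2, c@B3, d@B1, e@B0}
  B4: | IN={a@B2, c@B3, d@B1, e@B0} | OUT={a@B4, c@B3, d@B1, e@B0}
  B5: | IN={a@B4, c@B3, d@B1, e@B0} | OUT={a@B5, c@B3, d@B5, e@B0}

Merge at B2: IN[B2] = OUT[B1] ⊔ OUT[B4] = {a@B1, a@B4, c@B1, c@B3, d@B1, e@B0}
Applying B2's transfer function to that IN value gives OUT[B2] (row B2 above).

Answer: {a@B2, c@B1, c@B3, d@B1, e@B0}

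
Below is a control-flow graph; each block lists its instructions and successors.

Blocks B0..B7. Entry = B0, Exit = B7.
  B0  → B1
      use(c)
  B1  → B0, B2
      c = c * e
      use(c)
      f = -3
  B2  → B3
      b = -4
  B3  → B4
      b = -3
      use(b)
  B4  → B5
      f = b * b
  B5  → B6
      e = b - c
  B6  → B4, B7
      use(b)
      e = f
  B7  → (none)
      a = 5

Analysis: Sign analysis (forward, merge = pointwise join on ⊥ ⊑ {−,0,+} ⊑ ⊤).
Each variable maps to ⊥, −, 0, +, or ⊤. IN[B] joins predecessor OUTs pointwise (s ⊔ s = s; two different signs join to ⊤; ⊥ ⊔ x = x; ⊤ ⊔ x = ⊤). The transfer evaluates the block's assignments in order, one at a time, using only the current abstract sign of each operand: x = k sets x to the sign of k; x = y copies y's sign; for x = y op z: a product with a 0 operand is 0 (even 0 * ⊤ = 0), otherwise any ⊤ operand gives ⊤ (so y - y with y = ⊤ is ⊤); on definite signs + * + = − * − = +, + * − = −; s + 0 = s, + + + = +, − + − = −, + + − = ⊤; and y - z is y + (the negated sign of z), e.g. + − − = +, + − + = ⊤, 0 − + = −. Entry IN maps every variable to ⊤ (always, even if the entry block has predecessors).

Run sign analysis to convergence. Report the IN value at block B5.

Answer: {a: ⊤, b: -, c: ⊤, d: ⊤, e: ⊤, f: +}

Derivation:
Converged values:
  B0:   IN=(all ⊤)   OUT=(all ⊤)
  B1:   IN=(all ⊤)   OUT={f:-; rest ⊤}
  B2:   IN={f:-; rest ⊤}   OUT={b:-, f:-; rest ⊤}
  B3:   IN={b:-, f:-; rest ⊤}   OUT={b:-, f:-; rest ⊤}
  B4:   IN={b:-; rest ⊤}   OUT={b:-, f:+; rest ⊤}
  B5:   IN={b:-, f:+; rest ⊤}   OUT={b:-, f:+; rest ⊤}
  B6:   IN={b:-, f:+; rest ⊤}   OUT={b:-, e:+, f:+; rest ⊤}
  B7:   IN={b:-, e:+, f:+; rest ⊤}   OUT={a:+, b:-, e:+, f:+; rest ⊤}

Merge at B5: IN[B5] = OUT[B4] = {a: ⊤, b: -, c: ⊤, d: ⊤, e: ⊤, f: +}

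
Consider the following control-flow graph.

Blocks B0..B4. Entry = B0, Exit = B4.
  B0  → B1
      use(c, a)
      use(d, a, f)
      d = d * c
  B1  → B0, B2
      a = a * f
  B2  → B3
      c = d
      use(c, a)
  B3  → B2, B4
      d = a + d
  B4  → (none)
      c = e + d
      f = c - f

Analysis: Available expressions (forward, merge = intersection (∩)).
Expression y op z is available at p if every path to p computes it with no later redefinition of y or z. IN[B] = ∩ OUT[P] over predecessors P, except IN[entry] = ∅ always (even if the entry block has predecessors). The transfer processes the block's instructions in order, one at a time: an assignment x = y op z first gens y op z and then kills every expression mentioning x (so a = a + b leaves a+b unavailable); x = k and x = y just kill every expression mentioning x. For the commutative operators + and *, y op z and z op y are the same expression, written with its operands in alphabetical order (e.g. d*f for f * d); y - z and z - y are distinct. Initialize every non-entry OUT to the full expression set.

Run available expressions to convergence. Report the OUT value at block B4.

Fixpoint table:
  B0:  IN={}  OUT={}
  B1:  IN={}  OUT={}
  B2:  IN={}  OUT={}
  B3:  IN={}  OUT={}
  B4:  IN={}  OUT={d+e}

Merge at B4: IN[B4] = OUT[B3] = {}
Applying B4's transfer function to that IN value gives OUT[B4] (row B4 above).

Answer: {d+e}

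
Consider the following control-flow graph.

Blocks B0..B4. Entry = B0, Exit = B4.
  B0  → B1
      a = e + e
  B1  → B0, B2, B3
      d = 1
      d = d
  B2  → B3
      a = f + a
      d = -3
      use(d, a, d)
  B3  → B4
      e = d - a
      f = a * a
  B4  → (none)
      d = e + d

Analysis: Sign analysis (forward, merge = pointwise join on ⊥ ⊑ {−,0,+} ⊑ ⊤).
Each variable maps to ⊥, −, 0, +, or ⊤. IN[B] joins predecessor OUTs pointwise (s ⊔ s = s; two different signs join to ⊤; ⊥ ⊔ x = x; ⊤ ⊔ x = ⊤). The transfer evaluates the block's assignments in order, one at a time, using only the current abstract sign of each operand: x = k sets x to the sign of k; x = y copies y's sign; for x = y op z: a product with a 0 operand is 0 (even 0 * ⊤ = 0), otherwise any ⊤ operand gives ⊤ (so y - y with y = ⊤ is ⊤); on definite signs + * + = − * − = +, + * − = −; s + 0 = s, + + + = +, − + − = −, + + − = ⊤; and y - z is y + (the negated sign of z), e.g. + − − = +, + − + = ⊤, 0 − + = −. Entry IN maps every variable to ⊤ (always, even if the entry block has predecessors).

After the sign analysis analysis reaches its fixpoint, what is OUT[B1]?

Per-block solution:
  B0: | IN=(all ⊤) | OUT=(all ⊤)
  B1: | IN=(all ⊤) | OUT={d:+; rest ⊤}
  B2: | IN={d:+; rest ⊤} | OUT={d:-; rest ⊤}
  B3: | IN=(all ⊤) | OUT=(all ⊤)
  B4: | IN=(all ⊤) | OUT=(all ⊤)

Merge at B1: IN[B1] = OUT[B0] = {a: ⊤, b: ⊤, c: ⊤, d: ⊤, e: ⊤, f: ⊤}
Applying B1's transfer function to that IN value gives OUT[B1] (row B1 above).

Answer: {a: ⊤, b: ⊤, c: ⊤, d: +, e: ⊤, f: ⊤}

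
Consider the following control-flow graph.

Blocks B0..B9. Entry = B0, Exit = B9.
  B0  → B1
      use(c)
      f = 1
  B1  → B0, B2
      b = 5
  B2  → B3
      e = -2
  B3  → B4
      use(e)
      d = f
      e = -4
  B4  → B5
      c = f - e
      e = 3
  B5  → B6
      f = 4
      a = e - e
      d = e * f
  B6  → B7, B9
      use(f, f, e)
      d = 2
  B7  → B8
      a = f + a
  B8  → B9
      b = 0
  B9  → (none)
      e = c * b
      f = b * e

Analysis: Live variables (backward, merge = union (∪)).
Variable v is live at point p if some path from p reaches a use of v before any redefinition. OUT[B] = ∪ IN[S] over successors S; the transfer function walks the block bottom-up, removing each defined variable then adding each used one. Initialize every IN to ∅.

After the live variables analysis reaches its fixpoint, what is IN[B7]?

Answer: {a, c, f}

Derivation:
Converged values:
  B0: | IN={c} | OUT={c, f}
  B1: | IN={c, f} | OUT={b, c, f}
  B2: | IN={b, f} | OUT={b, e, f}
  B3: | IN={b, e, f} | OUT={b, e, f}
  B4: | IN={b, e, f} | OUT={b, c, e}
  B5: | IN={b, c, e} | OUT={a, b, c, e, f}
  B6: | IN={a, b, c, e, f} | OUT={a, b, c, f}
  B7: | IN={a, c, f} | OUT={c}
  B8: | IN={c} | OUT={b, c}
  B9: | IN={b, c} | OUT={}

Merge at B7: OUT[B7] = IN[B8] = {c}
Applying B7's transfer function to that OUT value gives IN[B7] (row B7 above).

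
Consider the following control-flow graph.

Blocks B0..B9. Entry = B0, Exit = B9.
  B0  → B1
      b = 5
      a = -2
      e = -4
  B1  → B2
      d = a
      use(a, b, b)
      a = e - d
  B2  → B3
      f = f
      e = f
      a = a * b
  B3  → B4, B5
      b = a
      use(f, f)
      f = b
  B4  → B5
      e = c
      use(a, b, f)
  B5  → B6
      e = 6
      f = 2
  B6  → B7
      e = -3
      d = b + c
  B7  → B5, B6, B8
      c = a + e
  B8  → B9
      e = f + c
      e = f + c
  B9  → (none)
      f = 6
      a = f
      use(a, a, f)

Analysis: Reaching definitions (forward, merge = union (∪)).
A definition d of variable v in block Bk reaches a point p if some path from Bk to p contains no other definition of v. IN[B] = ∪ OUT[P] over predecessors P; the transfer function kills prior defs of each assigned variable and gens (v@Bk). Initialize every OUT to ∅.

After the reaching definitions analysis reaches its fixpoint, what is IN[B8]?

Fixpoint table:
  B0:   IN={}   OUT={a@B0, b@B0, e@B0}
  B1:   IN={a@B0, b@B0, e@B0}   OUT={a@B1, b@B0, d@B1, e@B0}
  B2:   IN={a@B1, b@B0, d@B1, e@B0}   OUT={a@B2, b@B0, d@B1, e@B2, f@B2}
  B3:   IN={a@B2, b@B0, d@B1, e@B2, f@B2}   OUT={a@B2, b@B3, d@B1, e@B2, f@B3}
  B4:   IN={a@B2, b@B3, d@B1, e@B2, f@B3}   OUT={a@B2, b@B3, d@B1, e@B4, f@B3}
  B5:   IN={a@B2, b@B3, c@B7, d@B1, d@B6, e@B2, e@B4, e@B6, f@B3, f@B5}   OUT={a@B2, b@B3, c@B7, d@B1, d@B6, e@B5, f@B5}
  B6:   IN={a@B2, b@B3, c@B7, d@B1, d@B6, e@B5, e@B6, f@B5}   OUT={a@B2, b@B3, c@B7, d@B6, e@B6, f@B5}
  B7:   IN={a@B2, b@B3, c@B7, d@B6, e@B6, f@B5}   OUT={a@B2, b@B3, c@B7, d@B6, e@B6, f@B5}
  B8:   IN={a@B2, b@B3, c@B7, d@B6, e@B6, f@B5}   OUT={a@B2, b@B3, c@B7, d@B6, e@B8, f@B5}
  B9:   IN={a@B2, b@B3, c@B7, d@B6, e@B8, f@B5}   OUT={a@B9, b@B3, c@B7, d@B6, e@B8, f@B9}

Merge at B8: IN[B8] = OUT[B7] = {a@B2, b@B3, c@B7, d@B6, e@B6, f@B5}

Answer: {a@B2, b@B3, c@B7, d@B6, e@B6, f@B5}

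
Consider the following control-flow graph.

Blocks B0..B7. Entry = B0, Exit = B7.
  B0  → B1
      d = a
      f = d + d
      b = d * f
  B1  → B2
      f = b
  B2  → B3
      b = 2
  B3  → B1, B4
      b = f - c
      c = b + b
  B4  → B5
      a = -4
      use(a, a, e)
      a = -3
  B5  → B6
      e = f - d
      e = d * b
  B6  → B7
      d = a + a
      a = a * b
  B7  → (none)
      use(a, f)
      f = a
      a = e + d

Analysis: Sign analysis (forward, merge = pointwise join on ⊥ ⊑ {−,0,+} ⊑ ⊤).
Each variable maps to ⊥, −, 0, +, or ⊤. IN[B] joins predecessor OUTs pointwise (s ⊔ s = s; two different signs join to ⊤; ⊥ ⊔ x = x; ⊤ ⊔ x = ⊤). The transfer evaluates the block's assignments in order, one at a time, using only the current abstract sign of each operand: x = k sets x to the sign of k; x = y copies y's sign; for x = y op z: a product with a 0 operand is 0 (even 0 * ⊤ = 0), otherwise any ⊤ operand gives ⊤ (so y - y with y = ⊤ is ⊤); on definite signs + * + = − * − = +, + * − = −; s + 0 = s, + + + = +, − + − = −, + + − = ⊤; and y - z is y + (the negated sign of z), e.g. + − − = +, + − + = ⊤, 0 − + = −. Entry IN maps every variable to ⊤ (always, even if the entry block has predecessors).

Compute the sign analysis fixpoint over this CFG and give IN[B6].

Converged values:
  B0:   IN=(all ⊤)   OUT=(all ⊤)
  B1:   IN=(all ⊤)   OUT=(all ⊤)
  B2:   IN=(all ⊤)   OUT={b:+; rest ⊤}
  B3:   IN={b:+; rest ⊤}   OUT=(all ⊤)
  B4:   IN=(all ⊤)   OUT={a:-; rest ⊤}
  B5:   IN={a:-; rest ⊤}   OUT={a:-; rest ⊤}
  B6:   IN={a:-; rest ⊤}   OUT={d:-; rest ⊤}
  B7:   IN={d:-; rest ⊤}   OUT={d:-; rest ⊤}

Merge at B6: IN[B6] = OUT[B5] = {a: -, b: ⊤, c: ⊤, d: ⊤, e: ⊤, f: ⊤}

Answer: {a: -, b: ⊤, c: ⊤, d: ⊤, e: ⊤, f: ⊤}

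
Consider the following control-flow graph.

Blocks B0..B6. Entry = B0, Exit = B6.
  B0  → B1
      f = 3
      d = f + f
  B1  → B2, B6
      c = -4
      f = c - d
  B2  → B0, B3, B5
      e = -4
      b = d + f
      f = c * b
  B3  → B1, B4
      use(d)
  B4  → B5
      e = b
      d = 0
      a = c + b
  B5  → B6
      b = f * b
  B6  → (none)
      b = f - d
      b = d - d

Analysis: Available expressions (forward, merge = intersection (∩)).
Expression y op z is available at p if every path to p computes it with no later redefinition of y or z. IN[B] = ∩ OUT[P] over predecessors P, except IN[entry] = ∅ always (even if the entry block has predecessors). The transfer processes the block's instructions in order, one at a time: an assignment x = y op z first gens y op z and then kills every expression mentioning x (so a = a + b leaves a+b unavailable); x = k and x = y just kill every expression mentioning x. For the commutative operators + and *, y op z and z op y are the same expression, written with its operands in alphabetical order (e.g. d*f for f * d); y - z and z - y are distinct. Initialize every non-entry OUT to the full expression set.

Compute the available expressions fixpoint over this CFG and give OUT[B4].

Per-block solution:
  B0:  IN={}  OUT={f+f}
  B1:  IN={}  OUT={c-d}
  B2:  IN={c-d}  OUT={b*c, c-d}
  B3:  IN={b*c, c-d}  OUT={b*c, c-d}
  B4:  IN={b*c, c-d}  OUT={b*c, b+c}
  B5:  IN={b*c}  OUT={}
  B6:  IN={}  OUT={d-d, f-d}

Merge at B4: IN[B4] = OUT[B3] = {b*c, c-d}
Applying B4's transfer function to that IN value gives OUT[B4] (row B4 above).

Answer: {b*c, b+c}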